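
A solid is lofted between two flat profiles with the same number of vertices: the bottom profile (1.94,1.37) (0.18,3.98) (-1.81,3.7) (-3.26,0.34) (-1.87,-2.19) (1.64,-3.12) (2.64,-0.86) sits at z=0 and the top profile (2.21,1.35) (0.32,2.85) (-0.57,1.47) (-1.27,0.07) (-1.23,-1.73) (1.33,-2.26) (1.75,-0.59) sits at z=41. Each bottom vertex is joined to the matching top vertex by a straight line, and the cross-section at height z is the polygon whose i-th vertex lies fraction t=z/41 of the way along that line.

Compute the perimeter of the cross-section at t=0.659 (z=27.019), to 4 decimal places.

Cross-section at t=0.659: each vertex is (1-t)·p0[i] + t·p1[i].
  v1: (1-0.659)·(1.94,1.37) + 0.659·(2.21,1.35) = (2.1179,1.3568)
  v2: (1-0.659)·(0.18,3.98) + 0.659·(0.32,2.85) = (0.2723,3.2353)
  v3: (1-0.659)·(-1.81,3.7) + 0.659·(-0.57,1.47) = (-0.9928,2.2304)
  v4: (1-0.659)·(-3.26,0.34) + 0.659·(-1.27,0.07) = (-1.9486,0.1621)
  v5: (1-0.659)·(-1.87,-2.19) + 0.659·(-1.23,-1.73) = (-1.4482,-1.8869)
  v6: (1-0.659)·(1.64,-3.12) + 0.659·(1.33,-2.26) = (1.4357,-2.5533)
  v7: (1-0.659)·(2.64,-0.86) + 0.659·(1.75,-0.59) = (2.0535,-0.6821)
Perimeter = Σ |v_{i+1} − v_i|:
  edge 1→2: √(-1.8457² + 1.8785²) = 2.6335 (running 2.6335)
  edge 2→3: √(-1.2651² + -1.0049²) = 1.6156 (running 4.2491)
  edge 3→4: √(-0.9557² + -2.0684²) = 2.2785 (running 6.5276)
  edge 4→5: √(0.5003² + -2.0489²) = 2.1091 (running 8.6368)
  edge 5→6: √(2.8840² + -0.6664²) = 2.9599 (running 11.5967)
  edge 6→7: √(0.6178² + 1.8712²) = 1.9705 (running 13.5673)
  edge 7→1: √(0.0644² + 2.0389²) = 2.0399 (running 15.6072)
Perimeter = 15.6072

Perimeter at t=0.659: 15.6072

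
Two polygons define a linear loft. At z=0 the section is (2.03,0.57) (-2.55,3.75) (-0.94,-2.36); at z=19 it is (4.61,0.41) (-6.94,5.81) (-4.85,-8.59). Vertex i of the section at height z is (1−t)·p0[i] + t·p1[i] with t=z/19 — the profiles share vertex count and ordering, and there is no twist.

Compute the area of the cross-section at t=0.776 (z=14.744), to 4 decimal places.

Cross-section at t=0.776: each vertex is (1-t)·p0[i] + t·p1[i].
  v1: (1-0.776)·(2.03,0.57) + 0.776·(4.61,0.41) = (4.0321,0.4458)
  v2: (1-0.776)·(-2.55,3.75) + 0.776·(-6.94,5.81) = (-5.9566,5.3486)
  v3: (1-0.776)·(-0.94,-2.36) + 0.776·(-4.85,-8.59) = (-3.9742,-7.1945)
Shoelace sum Σ(x_i·y_{i+1} − x_{i+1}·y_i):
  i=1: 4.0321·5.3486 − -5.9566·0.4458 = +24.2215 (running +24.2215)
  i=2: -5.9566·-7.1945 − -3.9742·5.3486 = +64.1110 (running +88.3325)
  i=3: -3.9742·0.4458 − 4.0321·-7.1945 = +27.2369 (running +115.5694)
Area = |Σ|/2 = |115.5694|/2 = 57.7847

Area at t=0.776: 57.7847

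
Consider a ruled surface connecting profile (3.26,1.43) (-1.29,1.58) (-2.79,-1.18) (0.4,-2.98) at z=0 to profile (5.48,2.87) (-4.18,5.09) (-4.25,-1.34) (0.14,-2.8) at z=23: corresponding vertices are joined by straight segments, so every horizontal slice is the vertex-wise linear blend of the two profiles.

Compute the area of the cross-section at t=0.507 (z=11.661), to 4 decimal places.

Cross-section at t=0.507: each vertex is (1-t)·p0[i] + t·p1[i].
  v1: (1-0.507)·(3.26,1.43) + 0.507·(5.48,2.87) = (4.3855,2.1601)
  v2: (1-0.507)·(-1.29,1.58) + 0.507·(-4.18,5.09) = (-2.7552,3.3596)
  v3: (1-0.507)·(-2.79,-1.18) + 0.507·(-4.25,-1.34) = (-3.5302,-1.2611)
  v4: (1-0.507)·(0.4,-2.98) + 0.507·(0.14,-2.8) = (0.2682,-2.8887)
Shoelace sum Σ(x_i·y_{i+1} − x_{i+1}·y_i):
  i=1: 4.3855·3.3596 − -2.7552·2.1601 = +20.6850 (running +20.6850)
  i=2: -2.7552·-1.2611 − -3.5302·3.3596 = +15.3347 (running +36.0197)
  i=3: -3.5302·-2.8887 − 0.2682·-1.2611 = +10.5361 (running +46.5558)
  i=4: 0.2682·2.1601 − 4.3855·-2.8887 = +13.2480 (running +59.8038)
Area = |Σ|/2 = |59.8038|/2 = 29.9019

Area at t=0.507: 29.9019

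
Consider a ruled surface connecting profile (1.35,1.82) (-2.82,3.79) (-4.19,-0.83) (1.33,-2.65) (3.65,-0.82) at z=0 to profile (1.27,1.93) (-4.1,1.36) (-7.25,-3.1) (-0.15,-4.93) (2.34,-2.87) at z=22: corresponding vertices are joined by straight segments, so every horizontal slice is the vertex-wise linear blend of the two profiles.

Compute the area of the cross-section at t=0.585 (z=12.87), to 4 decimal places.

Cross-section at t=0.585: each vertex is (1-t)·p0[i] + t·p1[i].
  v1: (1-0.585)·(1.35,1.82) + 0.585·(1.27,1.93) = (1.3032,1.8843)
  v2: (1-0.585)·(-2.82,3.79) + 0.585·(-4.1,1.36) = (-3.5688,2.3685)
  v3: (1-0.585)·(-4.19,-0.83) + 0.585·(-7.25,-3.1) = (-5.9801,-2.1580)
  v4: (1-0.585)·(1.33,-2.65) + 0.585·(-0.15,-4.93) = (0.4642,-3.9838)
  v5: (1-0.585)·(3.65,-0.82) + 0.585·(2.34,-2.87) = (2.8836,-2.0192)
Shoelace sum Σ(x_i·y_{i+1} − x_{i+1}·y_i):
  i=1: 1.3032·2.3685 − -3.5688·1.8843 = +9.8114 (running +9.8114)
  i=2: -3.5688·-2.1580 − -5.9801·2.3685 = +21.8649 (running +31.6763)
  i=3: -5.9801·-3.9838 − 0.4642·-2.1580 = +24.8252 (running +56.5015)
  i=4: 0.4642·-2.0192 − 2.8836·-3.9838 = +10.5505 (running +67.0521)
  i=5: 2.8836·1.8843 − 1.3032·-2.0192 = +8.0653 (running +75.1174)
Area = |Σ|/2 = |75.1174|/2 = 37.5587

Area at t=0.585: 37.5587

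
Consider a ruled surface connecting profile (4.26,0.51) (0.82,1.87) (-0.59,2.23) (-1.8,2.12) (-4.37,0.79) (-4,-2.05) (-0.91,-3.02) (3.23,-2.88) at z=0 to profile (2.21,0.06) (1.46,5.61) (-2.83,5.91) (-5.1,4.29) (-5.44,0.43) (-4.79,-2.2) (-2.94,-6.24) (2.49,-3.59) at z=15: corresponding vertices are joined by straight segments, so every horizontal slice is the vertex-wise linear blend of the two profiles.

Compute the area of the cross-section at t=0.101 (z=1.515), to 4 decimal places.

Cross-section at t=0.101: each vertex is (1-t)·p0[i] + t·p1[i].
  v1: (1-0.101)·(4.26,0.51) + 0.101·(2.21,0.06) = (4.0530,0.4646)
  v2: (1-0.101)·(0.82,1.87) + 0.101·(1.46,5.61) = (0.8846,2.2477)
  v3: (1-0.101)·(-0.59,2.23) + 0.101·(-2.83,5.91) = (-0.8162,2.6017)
  v4: (1-0.101)·(-1.8,2.12) + 0.101·(-5.1,4.29) = (-2.1333,2.3392)
  v5: (1-0.101)·(-4.37,0.79) + 0.101·(-5.44,0.43) = (-4.4781,0.7536)
  v6: (1-0.101)·(-4,-2.05) + 0.101·(-4.79,-2.2) = (-4.0798,-2.0652)
  v7: (1-0.101)·(-0.91,-3.02) + 0.101·(-2.94,-6.24) = (-1.1150,-3.3452)
  v8: (1-0.101)·(3.23,-2.88) + 0.101·(2.49,-3.59) = (3.1553,-2.9517)
Shoelace sum Σ(x_i·y_{i+1} − x_{i+1}·y_i):
  i=1: 4.0530·2.2477 − 0.8846·0.4646 = +8.6990 (running +8.6990)
  i=2: 0.8846·2.6017 − -0.8162·2.2477 = +4.1362 (running +12.8353)
  i=3: -0.8162·2.3392 − -2.1333·2.6017 = +3.6408 (running +16.4761)
  i=4: -2.1333·0.7536 − -4.4781·2.3392 = +8.8672 (running +25.3433)
  i=5: -4.4781·-2.0652 − -4.0798·0.7536 = +12.3226 (running +37.6659)
  i=6: -4.0798·-3.3452 − -1.1150·-2.0652 = +11.3451 (running +49.0110)
  i=7: -1.1150·-2.9517 − 3.1553·-3.3452 = +13.8463 (running +62.8573)
  i=8: 3.1553·0.4646 − 4.0530·-2.9517 = +13.4289 (running +76.2862)
Area = |Σ|/2 = |76.2862|/2 = 38.1431

Area at t=0.101: 38.1431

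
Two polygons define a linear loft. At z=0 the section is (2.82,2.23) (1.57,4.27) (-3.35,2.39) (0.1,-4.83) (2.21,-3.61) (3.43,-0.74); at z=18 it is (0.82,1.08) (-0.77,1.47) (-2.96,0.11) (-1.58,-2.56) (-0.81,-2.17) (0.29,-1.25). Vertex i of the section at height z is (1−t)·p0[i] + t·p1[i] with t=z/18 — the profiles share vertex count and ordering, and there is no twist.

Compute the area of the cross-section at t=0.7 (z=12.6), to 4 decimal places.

Cross-section at t=0.7: each vertex is (1-t)·p0[i] + t·p1[i].
  v1: (1-0.7)·(2.82,2.23) + 0.7·(0.82,1.08) = (1.4200,1.4250)
  v2: (1-0.7)·(1.57,4.27) + 0.7·(-0.77,1.47) = (-0.0680,2.3100)
  v3: (1-0.7)·(-3.35,2.39) + 0.7·(-2.96,0.11) = (-3.0770,0.7940)
  v4: (1-0.7)·(0.1,-4.83) + 0.7·(-1.58,-2.56) = (-1.0760,-3.2410)
  v5: (1-0.7)·(2.21,-3.61) + 0.7·(-0.81,-2.17) = (0.0960,-2.6020)
  v6: (1-0.7)·(3.43,-0.74) + 0.7·(0.29,-1.25) = (1.2320,-1.0970)
Shoelace sum Σ(x_i·y_{i+1} − x_{i+1}·y_i):
  i=1: 1.4200·2.3100 − -0.0680·1.4250 = +3.3771 (running +3.3771)
  i=2: -0.0680·0.7940 − -3.0770·2.3100 = +7.0539 (running +10.4310)
  i=3: -3.0770·-3.2410 − -1.0760·0.7940 = +10.8269 (running +21.2579)
  i=4: -1.0760·-2.6020 − 0.0960·-3.2410 = +3.1109 (running +24.3688)
  i=5: 0.0960·-1.0970 − 1.2320·-2.6020 = +3.1004 (running +27.4691)
  i=6: 1.2320·1.4250 − 1.4200·-1.0970 = +3.3133 (running +30.7825)
Area = |Σ|/2 = |30.7825|/2 = 15.3912

Area at t=0.7: 15.3912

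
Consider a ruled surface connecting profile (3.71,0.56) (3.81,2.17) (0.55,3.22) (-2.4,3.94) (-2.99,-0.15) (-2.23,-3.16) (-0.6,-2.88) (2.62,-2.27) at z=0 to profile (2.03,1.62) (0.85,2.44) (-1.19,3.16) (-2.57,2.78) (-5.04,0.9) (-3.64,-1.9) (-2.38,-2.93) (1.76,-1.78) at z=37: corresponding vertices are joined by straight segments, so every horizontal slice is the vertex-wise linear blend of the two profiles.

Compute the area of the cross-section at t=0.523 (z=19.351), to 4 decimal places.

Area at t=0.523: 32.4998

Cross-section at t=0.523: each vertex is (1-t)·p0[i] + t·p1[i].
  v1: (1-0.523)·(3.71,0.56) + 0.523·(2.03,1.62) = (2.8314,1.1144)
  v2: (1-0.523)·(3.81,2.17) + 0.523·(0.85,2.44) = (2.2619,2.3112)
  v3: (1-0.523)·(0.55,3.22) + 0.523·(-1.19,3.16) = (-0.3600,3.1886)
  v4: (1-0.523)·(-2.4,3.94) + 0.523·(-2.57,2.78) = (-2.4889,3.3333)
  v5: (1-0.523)·(-2.99,-0.15) + 0.523·(-5.04,0.9) = (-4.0621,0.3992)
  v6: (1-0.523)·(-2.23,-3.16) + 0.523·(-3.64,-1.9) = (-2.9674,-2.5010)
  v7: (1-0.523)·(-0.6,-2.88) + 0.523·(-2.38,-2.93) = (-1.5309,-2.9062)
  v8: (1-0.523)·(2.62,-2.27) + 0.523·(1.76,-1.78) = (2.1702,-2.0137)
Shoelace sum Σ(x_i·y_{i+1} − x_{i+1}·y_i):
  i=1: 2.8314·2.3112 − 2.2619·1.1144 = +4.0232 (running +4.0232)
  i=2: 2.2619·3.1886 − -0.3600·2.3112 = +8.0445 (running +12.0677)
  i=3: -0.3600·3.3333 − -2.4889·3.1886 = +6.7361 (running +18.8038)
  i=4: -2.4889·0.3992 − -4.0621·3.3333 = +12.5470 (running +31.3508)
  i=5: -4.0621·-2.5010 − -2.9674·0.3992 = +11.3440 (running +42.6948)
  i=6: -2.9674·-2.9062 − -1.5309·-2.5010 = +4.7949 (running +47.4897)
  i=7: -1.5309·-2.0137 − 2.1702·-2.9062 = +9.3899 (running +56.8796)
  i=8: 2.1702·1.1144 − 2.8314·-2.0137 = +8.1200 (running +64.9996)
Area = |Σ|/2 = |64.9996|/2 = 32.4998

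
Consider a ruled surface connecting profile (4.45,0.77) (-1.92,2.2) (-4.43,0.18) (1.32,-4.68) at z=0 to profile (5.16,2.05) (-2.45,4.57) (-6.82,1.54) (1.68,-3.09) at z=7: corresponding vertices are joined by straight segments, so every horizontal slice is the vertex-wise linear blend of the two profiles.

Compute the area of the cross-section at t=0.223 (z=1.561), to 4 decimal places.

Area at t=0.223: 34.7414

Cross-section at t=0.223: each vertex is (1-t)·p0[i] + t·p1[i].
  v1: (1-0.223)·(4.45,0.77) + 0.223·(5.16,2.05) = (4.6083,1.0554)
  v2: (1-0.223)·(-1.92,2.2) + 0.223·(-2.45,4.57) = (-2.0382,2.7285)
  v3: (1-0.223)·(-4.43,0.18) + 0.223·(-6.82,1.54) = (-4.9630,0.4833)
  v4: (1-0.223)·(1.32,-4.68) + 0.223·(1.68,-3.09) = (1.4003,-4.3254)
Shoelace sum Σ(x_i·y_{i+1} − x_{i+1}·y_i):
  i=1: 4.6083·2.7285 − -2.0382·1.0554 = +14.7251 (running +14.7251)
  i=2: -2.0382·0.4833 − -4.9630·2.7285 = +12.5565 (running +27.2816)
  i=3: -4.9630·-4.3254 − 1.4003·0.4833 = +20.7903 (running +48.0718)
  i=4: 1.4003·1.0554 − 4.6083·-4.3254 = +21.4109 (running +69.4827)
Area = |Σ|/2 = |69.4827|/2 = 34.7414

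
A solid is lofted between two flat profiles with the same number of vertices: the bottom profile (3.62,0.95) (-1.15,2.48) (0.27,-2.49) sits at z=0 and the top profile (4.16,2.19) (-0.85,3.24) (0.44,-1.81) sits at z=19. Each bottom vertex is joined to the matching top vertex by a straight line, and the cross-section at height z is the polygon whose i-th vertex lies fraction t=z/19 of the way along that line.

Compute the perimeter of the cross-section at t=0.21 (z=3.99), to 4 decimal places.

Perimeter at t=0.21: 15.1456

Cross-section at t=0.21: each vertex is (1-t)·p0[i] + t·p1[i].
  v1: (1-0.21)·(3.62,0.95) + 0.21·(4.16,2.19) = (3.7334,1.2104)
  v2: (1-0.21)·(-1.15,2.48) + 0.21·(-0.85,3.24) = (-1.0870,2.6396)
  v3: (1-0.21)·(0.27,-2.49) + 0.21·(0.44,-1.81) = (0.3057,-2.3472)
Perimeter = Σ |v_{i+1} − v_i|:
  edge 1→2: √(-4.8204² + 1.4292²) = 5.0278 (running 5.0278)
  edge 2→3: √(1.3927² + -4.9868²) = 5.1776 (running 10.2054)
  edge 3→1: √(3.4277² + 3.5576²) = 4.9402 (running 15.1456)
Perimeter = 15.1456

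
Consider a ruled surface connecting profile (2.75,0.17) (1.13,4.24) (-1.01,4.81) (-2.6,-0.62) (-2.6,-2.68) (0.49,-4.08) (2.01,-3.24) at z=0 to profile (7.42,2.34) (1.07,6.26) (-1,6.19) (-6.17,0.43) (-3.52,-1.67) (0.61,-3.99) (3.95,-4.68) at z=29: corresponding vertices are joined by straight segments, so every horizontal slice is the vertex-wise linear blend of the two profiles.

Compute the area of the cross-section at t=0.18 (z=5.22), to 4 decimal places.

Cross-section at t=0.18: each vertex is (1-t)·p0[i] + t·p1[i].
  v1: (1-0.18)·(2.75,0.17) + 0.18·(7.42,2.34) = (3.5906,0.5606)
  v2: (1-0.18)·(1.13,4.24) + 0.18·(1.07,6.26) = (1.1192,4.6036)
  v3: (1-0.18)·(-1.01,4.81) + 0.18·(-1,6.19) = (-1.0082,5.0584)
  v4: (1-0.18)·(-2.6,-0.62) + 0.18·(-6.17,0.43) = (-3.2426,-0.4310)
  v5: (1-0.18)·(-2.6,-2.68) + 0.18·(-3.52,-1.67) = (-2.7656,-2.4982)
  v6: (1-0.18)·(0.49,-4.08) + 0.18·(0.61,-3.99) = (0.5116,-4.0638)
  v7: (1-0.18)·(2.01,-3.24) + 0.18·(3.95,-4.68) = (2.3592,-3.4992)
Shoelace sum Σ(x_i·y_{i+1} − x_{i+1}·y_i):
  i=1: 3.5906·4.6036 − 1.1192·0.5606 = +15.9023 (running +15.9023)
  i=2: 1.1192·5.0584 − -1.0082·4.6036 = +10.3027 (running +26.2050)
  i=3: -1.0082·-0.4310 − -3.2426·5.0584 = +16.8369 (running +43.0419)
  i=4: -3.2426·-2.4982 − -2.7656·-0.4310 = +6.9087 (running +49.9506)
  i=5: -2.7656·-4.0638 − 0.5116·-2.4982 = +12.5169 (running +62.4675)
  i=6: 0.5116·-3.4992 − 2.3592·-4.0638 = +7.7971 (running +70.2646)
  i=7: 2.3592·0.5606 − 3.5906·-3.4992 = +13.8868 (running +84.1514)
Area = |Σ|/2 = |84.1514|/2 = 42.0757

Area at t=0.18: 42.0757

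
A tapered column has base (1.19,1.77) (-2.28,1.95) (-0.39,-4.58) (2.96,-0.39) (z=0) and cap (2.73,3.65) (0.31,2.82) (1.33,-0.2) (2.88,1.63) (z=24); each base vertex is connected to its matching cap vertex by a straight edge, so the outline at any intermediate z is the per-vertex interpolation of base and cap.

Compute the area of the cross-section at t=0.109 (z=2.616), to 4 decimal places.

Area at t=0.109: 16.7665

Cross-section at t=0.109: each vertex is (1-t)·p0[i] + t·p1[i].
  v1: (1-0.109)·(1.19,1.77) + 0.109·(2.73,3.65) = (1.3579,1.9749)
  v2: (1-0.109)·(-2.28,1.95) + 0.109·(0.31,2.82) = (-1.9977,2.0448)
  v3: (1-0.109)·(-0.39,-4.58) + 0.109·(1.33,-0.2) = (-0.2025,-4.1026)
  v4: (1-0.109)·(2.96,-0.39) + 0.109·(2.88,1.63) = (2.9513,-0.1698)
Shoelace sum Σ(x_i·y_{i+1} − x_{i+1}·y_i):
  i=1: 1.3579·2.0448 − -1.9977·1.9749 = +6.7219 (running +6.7219)
  i=2: -1.9977·-4.1026 − -0.2025·2.0448 = +8.6098 (running +15.3317)
  i=3: -0.2025·-0.1698 − 2.9513·-4.1026 = +12.1423 (running +27.4739)
  i=4: 2.9513·1.9749 − 1.3579·-0.1698 = +6.0591 (running +33.5331)
Area = |Σ|/2 = |33.5331|/2 = 16.7665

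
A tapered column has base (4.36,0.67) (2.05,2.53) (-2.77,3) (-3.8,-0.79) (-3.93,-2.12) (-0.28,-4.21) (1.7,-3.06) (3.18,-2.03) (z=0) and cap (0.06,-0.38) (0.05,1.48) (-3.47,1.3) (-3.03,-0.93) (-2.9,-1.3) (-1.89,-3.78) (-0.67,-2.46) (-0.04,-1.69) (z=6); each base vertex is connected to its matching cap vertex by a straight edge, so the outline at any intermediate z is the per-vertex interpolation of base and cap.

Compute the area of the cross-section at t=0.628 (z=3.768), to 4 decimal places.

Area at t=0.628: 21.6060

Cross-section at t=0.628: each vertex is (1-t)·p0[i] + t·p1[i].
  v1: (1-0.628)·(4.36,0.67) + 0.628·(0.06,-0.38) = (1.6596,0.0106)
  v2: (1-0.628)·(2.05,2.53) + 0.628·(0.05,1.48) = (0.7940,1.8706)
  v3: (1-0.628)·(-2.77,3) + 0.628·(-3.47,1.3) = (-3.2096,1.9324)
  v4: (1-0.628)·(-3.8,-0.79) + 0.628·(-3.03,-0.93) = (-3.3164,-0.8779)
  v5: (1-0.628)·(-3.93,-2.12) + 0.628·(-2.9,-1.3) = (-3.2832,-1.6050)
  v6: (1-0.628)·(-0.28,-4.21) + 0.628·(-1.89,-3.78) = (-1.2911,-3.9400)
  v7: (1-0.628)·(1.7,-3.06) + 0.628·(-0.67,-2.46) = (0.2116,-2.6832)
  v8: (1-0.628)·(3.18,-2.03) + 0.628·(-0.04,-1.69) = (1.1578,-1.8165)
Shoelace sum Σ(x_i·y_{i+1} − x_{i+1}·y_i):
  i=1: 1.6596·1.8706 − 0.7940·0.0106 = +3.0960 (running +3.0960)
  i=2: 0.7940·1.9324 − -3.2096·1.8706 = +7.5382 (running +10.6342)
  i=3: -3.2096·-0.8779 − -3.3164·1.9324 = +9.2265 (running +19.8607)
  i=4: -3.3164·-1.6050 − -3.2832·-0.8779 = +2.4407 (running +22.3014)
  i=5: -3.2832·-3.9400 − -1.2911·-1.6050 = +10.8633 (running +33.1646)
  i=6: -1.2911·-2.6832 − 0.2116·-3.9400 = +4.2981 (running +37.4627)
  i=7: 0.2116·-1.8165 − 1.1578·-2.6832 = +2.7223 (running +40.1850)
  i=8: 1.1578·0.0106 − 1.6596·-1.8165 = +3.0269 (running +43.2119)
Area = |Σ|/2 = |43.2119|/2 = 21.6060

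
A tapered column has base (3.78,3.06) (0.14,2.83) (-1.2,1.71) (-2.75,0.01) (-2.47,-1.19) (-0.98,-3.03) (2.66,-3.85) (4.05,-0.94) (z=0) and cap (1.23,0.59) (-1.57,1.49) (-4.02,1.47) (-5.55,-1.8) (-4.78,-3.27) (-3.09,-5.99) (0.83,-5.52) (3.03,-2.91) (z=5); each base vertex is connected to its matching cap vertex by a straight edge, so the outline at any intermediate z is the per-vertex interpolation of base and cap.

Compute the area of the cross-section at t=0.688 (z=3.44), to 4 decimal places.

Area at t=0.688: 42.0928

Cross-section at t=0.688: each vertex is (1-t)·p0[i] + t·p1[i].
  v1: (1-0.688)·(3.78,3.06) + 0.688·(1.23,0.59) = (2.0256,1.3606)
  v2: (1-0.688)·(0.14,2.83) + 0.688·(-1.57,1.49) = (-1.0365,1.9081)
  v3: (1-0.688)·(-1.2,1.71) + 0.688·(-4.02,1.47) = (-3.1402,1.5449)
  v4: (1-0.688)·(-2.75,0.01) + 0.688·(-5.55,-1.8) = (-4.6764,-1.2353)
  v5: (1-0.688)·(-2.47,-1.19) + 0.688·(-4.78,-3.27) = (-4.0593,-2.6210)
  v6: (1-0.688)·(-0.98,-3.03) + 0.688·(-3.09,-5.99) = (-2.4317,-5.0665)
  v7: (1-0.688)·(2.66,-3.85) + 0.688·(0.83,-5.52) = (1.4010,-4.9990)
  v8: (1-0.688)·(4.05,-0.94) + 0.688·(3.03,-2.91) = (3.3482,-2.2954)
Shoelace sum Σ(x_i·y_{i+1} − x_{i+1}·y_i):
  i=1: 2.0256·1.9081 − -1.0365·1.3606 = +5.2753 (running +5.2753)
  i=2: -1.0365·1.5449 − -3.1402·1.9081 = +4.3904 (running +9.6657)
  i=3: -3.1402·-1.2353 − -4.6764·1.5449 = +11.1035 (running +20.7692)
  i=4: -4.6764·-2.6210 − -4.0593·-1.2353 = +7.2427 (running +28.0119)
  i=5: -4.0593·-5.0665 − -2.4317·-2.6210 = +14.1927 (running +42.2046)
  i=6: -2.4317·-4.9990 − 1.4010·-5.0665 = +19.2538 (running +61.4584)
  i=7: 1.4010·-2.2954 − 3.3482·-4.9990 = +13.5220 (running +74.9804)
  i=8: 3.3482·1.3606 − 2.0256·-2.2954 = +9.2052 (running +84.1856)
Area = |Σ|/2 = |84.1856|/2 = 42.0928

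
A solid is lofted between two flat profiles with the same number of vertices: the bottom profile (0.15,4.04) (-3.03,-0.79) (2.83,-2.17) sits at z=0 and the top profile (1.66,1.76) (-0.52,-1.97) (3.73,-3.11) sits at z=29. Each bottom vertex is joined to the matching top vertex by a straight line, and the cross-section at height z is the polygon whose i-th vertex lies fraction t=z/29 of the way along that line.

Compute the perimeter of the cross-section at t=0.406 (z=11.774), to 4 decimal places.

Perimeter at t=0.406: 16.7154

Cross-section at t=0.406: each vertex is (1-t)·p0[i] + t·p1[i].
  v1: (1-0.406)·(0.15,4.04) + 0.406·(1.66,1.76) = (0.7631,3.1143)
  v2: (1-0.406)·(-3.03,-0.79) + 0.406·(-0.52,-1.97) = (-2.0109,-1.2691)
  v3: (1-0.406)·(2.83,-2.17) + 0.406·(3.73,-3.11) = (3.1954,-2.5516)
Perimeter = Σ |v_{i+1} − v_i|:
  edge 1→2: √(-2.7740² + -4.3834²) = 5.1874 (running 5.1874)
  edge 2→3: √(5.2063² + -1.2826²) = 5.3620 (running 10.5494)
  edge 3→1: √(-2.4323² + 5.6660²) = 6.1660 (running 16.7154)
Perimeter = 16.7154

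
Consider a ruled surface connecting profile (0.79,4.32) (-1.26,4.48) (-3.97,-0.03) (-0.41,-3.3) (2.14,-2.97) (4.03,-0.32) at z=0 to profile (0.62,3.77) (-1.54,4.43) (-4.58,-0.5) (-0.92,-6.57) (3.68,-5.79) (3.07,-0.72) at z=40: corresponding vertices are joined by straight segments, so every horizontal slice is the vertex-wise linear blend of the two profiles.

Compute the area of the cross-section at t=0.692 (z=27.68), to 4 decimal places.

Area at t=0.692: 51.4084

Cross-section at t=0.692: each vertex is (1-t)·p0[i] + t·p1[i].
  v1: (1-0.692)·(0.79,4.32) + 0.692·(0.62,3.77) = (0.6724,3.9394)
  v2: (1-0.692)·(-1.26,4.48) + 0.692·(-1.54,4.43) = (-1.4538,4.4454)
  v3: (1-0.692)·(-3.97,-0.03) + 0.692·(-4.58,-0.5) = (-4.3921,-0.3552)
  v4: (1-0.692)·(-0.41,-3.3) + 0.692·(-0.92,-6.57) = (-0.7629,-5.5628)
  v5: (1-0.692)·(2.14,-2.97) + 0.692·(3.68,-5.79) = (3.2057,-4.9214)
  v6: (1-0.692)·(4.03,-0.32) + 0.692·(3.07,-0.72) = (3.3657,-0.5968)
Shoelace sum Σ(x_i·y_{i+1} − x_{i+1}·y_i):
  i=1: 0.6724·4.4454 − -1.4538·3.9394 = +8.7159 (running +8.7159)
  i=2: -1.4538·-0.3552 − -4.3921·4.4454 = +20.0412 (running +28.7570)
  i=3: -4.3921·-5.5628 − -0.7629·-0.3552 = +24.1616 (running +52.9187)
  i=4: -0.7629·-4.9214 − 3.2057·-5.5628 = +21.5873 (running +74.5060)
  i=5: 3.2057·-0.5968 − 3.3657·-4.9214 = +14.6508 (running +89.1568)
  i=6: 3.3657·3.9394 − 0.6724·-0.5968 = +13.6600 (running +102.8169)
Area = |Σ|/2 = |102.8169|/2 = 51.4084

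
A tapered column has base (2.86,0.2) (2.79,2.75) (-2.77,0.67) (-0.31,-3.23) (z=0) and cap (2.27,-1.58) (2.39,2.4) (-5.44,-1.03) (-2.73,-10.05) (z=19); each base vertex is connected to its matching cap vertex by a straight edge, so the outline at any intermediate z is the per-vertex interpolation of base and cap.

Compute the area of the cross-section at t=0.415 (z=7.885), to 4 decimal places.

Cross-section at t=0.415: each vertex is (1-t)·p0[i] + t·p1[i].
  v1: (1-0.415)·(2.86,0.2) + 0.415·(2.27,-1.58) = (2.6151,-0.5387)
  v2: (1-0.415)·(2.79,2.75) + 0.415·(2.39,2.4) = (2.6240,2.6047)
  v3: (1-0.415)·(-2.77,0.67) + 0.415·(-5.44,-1.03) = (-3.8780,-0.0355)
  v4: (1-0.415)·(-0.31,-3.23) + 0.415·(-2.73,-10.05) = (-1.3143,-6.0603)
Shoelace sum Σ(x_i·y_{i+1} − x_{i+1}·y_i):
  i=1: 2.6151·2.6047 − 2.6240·-0.5387 = +8.2254 (running +8.2254)
  i=2: 2.6240·-0.0355 − -3.8780·2.6047 = +10.0082 (running +18.2336)
  i=3: -3.8780·-6.0603 − -1.3143·-0.0355 = +23.4555 (running +41.6890)
  i=4: -1.3143·-0.5387 − 2.6151·-6.0603 = +16.5566 (running +58.2457)
Area = |Σ|/2 = |58.2457|/2 = 29.1228

Area at t=0.415: 29.1228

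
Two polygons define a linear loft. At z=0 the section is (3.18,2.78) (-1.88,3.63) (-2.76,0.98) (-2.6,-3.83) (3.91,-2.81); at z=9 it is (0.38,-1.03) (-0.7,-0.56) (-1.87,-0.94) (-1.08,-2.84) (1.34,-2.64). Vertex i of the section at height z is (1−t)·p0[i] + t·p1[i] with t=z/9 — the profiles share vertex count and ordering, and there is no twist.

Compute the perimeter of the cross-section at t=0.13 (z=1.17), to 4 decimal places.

Cross-section at t=0.13: each vertex is (1-t)·p0[i] + t·p1[i].
  v1: (1-0.13)·(3.18,2.78) + 0.13·(0.38,-1.03) = (2.8160,2.2847)
  v2: (1-0.13)·(-1.88,3.63) + 0.13·(-0.7,-0.56) = (-1.7266,3.0853)
  v3: (1-0.13)·(-2.76,0.98) + 0.13·(-1.87,-0.94) = (-2.6443,0.7304)
  v4: (1-0.13)·(-2.6,-3.83) + 0.13·(-1.08,-2.84) = (-2.4024,-3.7013)
  v5: (1-0.13)·(3.91,-2.81) + 0.13·(1.34,-2.64) = (3.5759,-2.7879)
Perimeter = Σ |v_{i+1} − v_i|:
  edge 1→2: √(-4.5426² + 0.8006²) = 4.6126 (running 4.6126)
  edge 2→3: √(-0.9177² + -2.3549²) = 2.5274 (running 7.1400)
  edge 3→4: √(0.2419² + -4.4317²) = 4.4383 (running 11.5783)
  edge 4→5: √(5.9783² + 0.9134²) = 6.0477 (running 17.6260)
  edge 5→1: √(-0.7599² + 5.0726²) = 5.1292 (running 22.7552)
Perimeter = 22.7552

Perimeter at t=0.13: 22.7552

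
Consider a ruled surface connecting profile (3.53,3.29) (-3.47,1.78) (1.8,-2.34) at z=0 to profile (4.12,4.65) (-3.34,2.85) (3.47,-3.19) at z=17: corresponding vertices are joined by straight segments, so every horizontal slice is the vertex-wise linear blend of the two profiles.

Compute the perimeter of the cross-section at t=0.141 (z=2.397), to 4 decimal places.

Perimeter at t=0.141: 20.4082

Cross-section at t=0.141: each vertex is (1-t)·p0[i] + t·p1[i].
  v1: (1-0.141)·(3.53,3.29) + 0.141·(4.12,4.65) = (3.6132,3.4818)
  v2: (1-0.141)·(-3.47,1.78) + 0.141·(-3.34,2.85) = (-3.4517,1.9309)
  v3: (1-0.141)·(1.8,-2.34) + 0.141·(3.47,-3.19) = (2.0355,-2.4598)
Perimeter = Σ |v_{i+1} − v_i|:
  edge 1→2: √(-7.0649² + -1.5509²) = 7.2331 (running 7.2331)
  edge 2→3: √(5.4871² + -4.3907²) = 7.0276 (running 14.2607)
  edge 3→1: √(1.5777² + 5.9416²) = 6.1475 (running 20.4082)
Perimeter = 20.4082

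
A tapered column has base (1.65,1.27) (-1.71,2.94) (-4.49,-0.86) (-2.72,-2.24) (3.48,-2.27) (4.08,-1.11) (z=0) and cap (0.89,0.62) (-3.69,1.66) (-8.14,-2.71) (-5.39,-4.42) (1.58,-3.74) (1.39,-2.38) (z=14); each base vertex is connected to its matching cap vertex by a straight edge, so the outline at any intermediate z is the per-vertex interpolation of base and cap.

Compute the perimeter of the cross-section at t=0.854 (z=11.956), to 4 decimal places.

Cross-section at t=0.854: each vertex is (1-t)·p0[i] + t·p1[i].
  v1: (1-0.854)·(1.65,1.27) + 0.854·(0.89,0.62) = (1.0010,0.7149)
  v2: (1-0.854)·(-1.71,2.94) + 0.854·(-3.69,1.66) = (-3.4009,1.8469)
  v3: (1-0.854)·(-4.49,-0.86) + 0.854·(-8.14,-2.71) = (-7.6071,-2.4399)
  v4: (1-0.854)·(-2.72,-2.24) + 0.854·(-5.39,-4.42) = (-5.0002,-4.1017)
  v5: (1-0.854)·(3.48,-2.27) + 0.854·(1.58,-3.74) = (1.8574,-3.5254)
  v6: (1-0.854)·(4.08,-1.11) + 0.854·(1.39,-2.38) = (1.7827,-2.1946)
Perimeter = Σ |v_{i+1} − v_i|:
  edge 1→2: √(-4.4019² + 1.1320²) = 4.5451 (running 4.5451)
  edge 2→3: √(-4.2062² + -4.2868²) = 6.0057 (running 10.5508)
  edge 3→4: √(2.6069² + -1.6618²) = 3.0915 (running 13.6423)
  edge 4→5: √(6.8576² + 0.5763²) = 6.8818 (running 20.5241)
  edge 5→6: √(-0.0747² + 1.3308²) = 1.3329 (running 21.8570)
  edge 6→1: √(-0.7818² + 2.9095²) = 3.0127 (running 24.8697)
Perimeter = 24.8697

Perimeter at t=0.854: 24.8697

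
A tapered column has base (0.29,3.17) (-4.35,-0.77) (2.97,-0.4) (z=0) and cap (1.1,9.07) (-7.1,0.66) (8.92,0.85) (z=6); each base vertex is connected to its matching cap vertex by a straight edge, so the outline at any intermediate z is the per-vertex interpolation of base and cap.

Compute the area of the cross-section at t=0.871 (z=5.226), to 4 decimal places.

Cross-section at t=0.871: each vertex is (1-t)·p0[i] + t·p1[i].
  v1: (1-0.871)·(0.29,3.17) + 0.871·(1.1,9.07) = (0.9955,8.3089)
  v2: (1-0.871)·(-4.35,-0.77) + 0.871·(-7.1,0.66) = (-6.7452,0.4755)
  v3: (1-0.871)·(2.97,-0.4) + 0.871·(8.92,0.85) = (8.1524,0.6887)
Shoelace sum Σ(x_i·y_{i+1} − x_{i+1}·y_i):
  i=1: 0.9955·0.4755 − -6.7452·8.3089 = +56.5190 (running +56.5190)
  i=2: -6.7452·0.6887 − 8.1524·0.4755 = -8.5225 (running +47.9965)
  i=3: 8.1524·8.3089 − 0.9955·0.6887 = +67.0522 (running +115.0487)
Area = |Σ|/2 = |115.0487|/2 = 57.5244

Area at t=0.871: 57.5244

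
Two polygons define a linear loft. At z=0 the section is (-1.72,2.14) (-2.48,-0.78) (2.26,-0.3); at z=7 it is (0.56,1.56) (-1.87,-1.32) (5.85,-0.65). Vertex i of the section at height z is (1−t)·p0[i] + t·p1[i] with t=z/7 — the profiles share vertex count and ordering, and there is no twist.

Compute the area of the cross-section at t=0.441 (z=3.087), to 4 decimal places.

Area at t=0.441: 8.3639

Cross-section at t=0.441: each vertex is (1-t)·p0[i] + t·p1[i].
  v1: (1-0.441)·(-1.72,2.14) + 0.441·(0.56,1.56) = (-0.7145,1.8842)
  v2: (1-0.441)·(-2.48,-0.78) + 0.441·(-1.87,-1.32) = (-2.2110,-1.0181)
  v3: (1-0.441)·(2.26,-0.3) + 0.441·(5.85,-0.65) = (3.8432,-0.4544)
Shoelace sum Σ(x_i·y_{i+1} − x_{i+1}·y_i):
  i=1: -0.7145·-1.0181 − -2.2110·1.8842 = +4.8935 (running +4.8935)
  i=2: -2.2110·-0.4544 − 3.8432·-1.0181 = +4.9175 (running +9.8109)
  i=3: 3.8432·1.8842 − -0.7145·-0.4544 = +6.9168 (running +16.7277)
Area = |Σ|/2 = |16.7277|/2 = 8.3639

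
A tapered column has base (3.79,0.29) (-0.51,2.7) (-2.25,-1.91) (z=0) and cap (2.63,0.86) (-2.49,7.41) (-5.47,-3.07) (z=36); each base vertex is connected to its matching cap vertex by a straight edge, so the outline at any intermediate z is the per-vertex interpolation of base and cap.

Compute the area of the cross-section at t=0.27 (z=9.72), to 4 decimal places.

Area at t=0.27: 17.6646

Cross-section at t=0.27: each vertex is (1-t)·p0[i] + t·p1[i].
  v1: (1-0.27)·(3.79,0.29) + 0.27·(2.63,0.86) = (3.4768,0.4439)
  v2: (1-0.27)·(-0.51,2.7) + 0.27·(-2.49,7.41) = (-1.0446,3.9717)
  v3: (1-0.27)·(-2.25,-1.91) + 0.27·(-5.47,-3.07) = (-3.1194,-2.2232)
Shoelace sum Σ(x_i·y_{i+1} − x_{i+1}·y_i):
  i=1: 3.4768·3.9717 − -1.0446·0.4439 = +14.2725 (running +14.2725)
  i=2: -1.0446·-2.2232 − -3.1194·3.9717 = +14.7117 (running +28.9842)
  i=3: -3.1194·0.4439 − 3.4768·-2.2232 = +6.3449 (running +35.3291)
Area = |Σ|/2 = |35.3291|/2 = 17.6646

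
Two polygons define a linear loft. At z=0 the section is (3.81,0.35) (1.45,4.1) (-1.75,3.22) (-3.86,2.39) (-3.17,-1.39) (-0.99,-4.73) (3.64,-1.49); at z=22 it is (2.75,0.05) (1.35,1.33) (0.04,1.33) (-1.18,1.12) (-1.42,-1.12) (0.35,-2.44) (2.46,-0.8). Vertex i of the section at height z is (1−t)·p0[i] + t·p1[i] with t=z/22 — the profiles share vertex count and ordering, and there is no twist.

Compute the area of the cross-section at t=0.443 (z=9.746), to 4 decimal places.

Cross-section at t=0.443: each vertex is (1-t)·p0[i] + t·p1[i].
  v1: (1-0.443)·(3.81,0.35) + 0.443·(2.75,0.05) = (3.3404,0.2171)
  v2: (1-0.443)·(1.45,4.1) + 0.443·(1.35,1.33) = (1.4057,2.8729)
  v3: (1-0.443)·(-1.75,3.22) + 0.443·(0.04,1.33) = (-0.9570,2.3827)
  v4: (1-0.443)·(-3.86,2.39) + 0.443·(-1.18,1.12) = (-2.6728,1.8274)
  v5: (1-0.443)·(-3.17,-1.39) + 0.443·(-1.42,-1.12) = (-2.3947,-1.2704)
  v6: (1-0.443)·(-0.99,-4.73) + 0.443·(0.35,-2.44) = (-0.3964,-3.7155)
  v7: (1-0.443)·(3.64,-1.49) + 0.443·(2.46,-0.8) = (3.1173,-1.1843)
Shoelace sum Σ(x_i·y_{i+1} − x_{i+1}·y_i):
  i=1: 3.3404·2.8729 − 1.4057·0.2171 = +9.2915 (running +9.2915)
  i=2: 1.4057·2.3827 − -0.9570·2.8729 = +6.0988 (running +15.3903)
  i=3: -0.9570·1.8274 − -2.6728·2.3827 = +4.6196 (running +20.0099)
  i=4: -2.6728·-1.2704 − -2.3947·1.8274 = +7.7716 (running +27.7815)
  i=5: -2.3947·-3.7155 − -0.3964·-1.2704 = +8.3942 (running +36.1757)
  i=6: -0.3964·-1.1843 − 3.1173·-3.7155 = +12.0517 (running +48.2274)
  i=7: 3.1173·0.2171 − 3.3404·-1.1843 = +4.6329 (running +52.8604)
Area = |Σ|/2 = |52.8604|/2 = 26.4302

Area at t=0.443: 26.4302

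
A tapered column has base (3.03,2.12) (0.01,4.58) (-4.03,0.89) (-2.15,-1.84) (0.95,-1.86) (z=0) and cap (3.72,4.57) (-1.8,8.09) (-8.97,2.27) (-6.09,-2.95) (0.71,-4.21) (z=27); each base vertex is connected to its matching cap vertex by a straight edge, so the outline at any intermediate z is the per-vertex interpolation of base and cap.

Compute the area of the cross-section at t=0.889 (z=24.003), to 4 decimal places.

Area at t=0.889: 87.0628

Cross-section at t=0.889: each vertex is (1-t)·p0[i] + t·p1[i].
  v1: (1-0.889)·(3.03,2.12) + 0.889·(3.72,4.57) = (3.6434,4.2980)
  v2: (1-0.889)·(0.01,4.58) + 0.889·(-1.8,8.09) = (-1.5991,7.7004)
  v3: (1-0.889)·(-4.03,0.89) + 0.889·(-8.97,2.27) = (-8.4217,2.1168)
  v4: (1-0.889)·(-2.15,-1.84) + 0.889·(-6.09,-2.95) = (-5.6527,-2.8268)
  v5: (1-0.889)·(0.95,-1.86) + 0.889·(0.71,-4.21) = (0.7366,-3.9491)
Shoelace sum Σ(x_i·y_{i+1} − x_{i+1}·y_i):
  i=1: 3.6434·7.7004 − -1.5991·4.2980 = +34.9286 (running +34.9286)
  i=2: -1.5991·2.1168 − -8.4217·7.7004 = +61.4651 (running +96.3937)
  i=3: -8.4217·-2.8268 − -5.6527·2.1168 = +35.7719 (running +132.1657)
  i=4: -5.6527·-3.9491 − 0.7366·-2.8268 = +24.4055 (running +156.5712)
  i=5: 0.7366·4.2980 − 3.6434·-3.9491 = +17.5545 (running +174.1257)
Area = |Σ|/2 = |174.1257|/2 = 87.0628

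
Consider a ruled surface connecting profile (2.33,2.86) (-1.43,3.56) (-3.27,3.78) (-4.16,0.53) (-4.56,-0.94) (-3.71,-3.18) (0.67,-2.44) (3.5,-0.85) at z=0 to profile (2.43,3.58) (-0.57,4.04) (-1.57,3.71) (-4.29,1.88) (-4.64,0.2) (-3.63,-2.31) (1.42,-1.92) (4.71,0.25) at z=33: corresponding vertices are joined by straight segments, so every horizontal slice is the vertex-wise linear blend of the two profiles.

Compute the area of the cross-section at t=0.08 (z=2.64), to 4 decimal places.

Cross-section at t=0.08: each vertex is (1-t)·p0[i] + t·p1[i].
  v1: (1-0.08)·(2.33,2.86) + 0.08·(2.43,3.58) = (2.3380,2.9176)
  v2: (1-0.08)·(-1.43,3.56) + 0.08·(-0.57,4.04) = (-1.3612,3.5984)
  v3: (1-0.08)·(-3.27,3.78) + 0.08·(-1.57,3.71) = (-3.1340,3.7744)
  v4: (1-0.08)·(-4.16,0.53) + 0.08·(-4.29,1.88) = (-4.1704,0.6380)
  v5: (1-0.08)·(-4.56,-0.94) + 0.08·(-4.64,0.2) = (-4.5664,-0.8488)
  v6: (1-0.08)·(-3.71,-3.18) + 0.08·(-3.63,-2.31) = (-3.7036,-3.1104)
  v7: (1-0.08)·(0.67,-2.44) + 0.08·(1.42,-1.92) = (0.7300,-2.3984)
  v8: (1-0.08)·(3.5,-0.85) + 0.08·(4.71,0.25) = (3.5968,-0.7620)
Shoelace sum Σ(x_i·y_{i+1} − x_{i+1}·y_i):
  i=1: 2.3380·3.5984 − -1.3612·2.9176 = +12.3845 (running +12.3845)
  i=2: -1.3612·3.7744 − -3.1340·3.5984 = +6.1397 (running +18.5242)
  i=3: -3.1340·0.6380 − -4.1704·3.7744 = +13.7413 (running +32.2654)
  i=4: -4.1704·-0.8488 − -4.5664·0.6380 = +6.4532 (running +38.7186)
  i=5: -4.5664·-3.1104 − -3.7036·-0.8488 = +11.0597 (running +49.7783)
  i=6: -3.7036·-2.3984 − 0.7300·-3.1104 = +11.1533 (running +60.9317)
  i=7: 0.7300·-0.7620 − 3.5968·-2.3984 = +8.0703 (running +69.0020)
  i=8: 3.5968·2.9176 − 2.3380·-0.7620 = +12.2756 (running +81.2775)
Area = |Σ|/2 = |81.2775|/2 = 40.6388

Area at t=0.08: 40.6388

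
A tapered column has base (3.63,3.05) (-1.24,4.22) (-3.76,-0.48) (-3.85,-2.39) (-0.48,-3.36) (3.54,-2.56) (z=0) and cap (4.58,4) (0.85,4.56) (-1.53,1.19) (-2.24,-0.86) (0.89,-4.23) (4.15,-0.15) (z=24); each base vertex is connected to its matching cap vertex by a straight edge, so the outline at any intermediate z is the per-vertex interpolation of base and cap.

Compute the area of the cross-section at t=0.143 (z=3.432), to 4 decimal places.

Cross-section at t=0.143: each vertex is (1-t)·p0[i] + t·p1[i].
  v1: (1-0.143)·(3.63,3.05) + 0.143·(4.58,4) = (3.7658,3.1858)
  v2: (1-0.143)·(-1.24,4.22) + 0.143·(0.85,4.56) = (-0.9411,4.2686)
  v3: (1-0.143)·(-3.76,-0.48) + 0.143·(-1.53,1.19) = (-3.4411,-0.2412)
  v4: (1-0.143)·(-3.85,-2.39) + 0.143·(-2.24,-0.86) = (-3.6198,-2.1712)
  v5: (1-0.143)·(-0.48,-3.36) + 0.143·(0.89,-4.23) = (-0.2841,-3.4844)
  v6: (1-0.143)·(3.54,-2.56) + 0.143·(4.15,-0.15) = (3.6272,-2.2154)
Shoelace sum Σ(x_i·y_{i+1} − x_{i+1}·y_i):
  i=1: 3.7658·4.2686 − -0.9411·3.1858 = +19.0733 (running +19.0733)
  i=2: -0.9411·-0.2412 − -3.4411·4.2686 = +14.9158 (running +33.9891)
  i=3: -3.4411·-2.1712 − -3.6198·-0.2412 = +6.5983 (running +40.5874)
  i=4: -3.6198·-3.4844 − -0.2841·-2.1712 = +11.9959 (running +52.5833)
  i=5: -0.2841·-2.2154 − 3.6272·-3.4844 = +13.2681 (running +65.8514)
  i=6: 3.6272·3.1858 − 3.7658·-2.2154 = +19.8986 (running +85.7500)
Area = |Σ|/2 = |85.7500|/2 = 42.8750

Area at t=0.143: 42.8750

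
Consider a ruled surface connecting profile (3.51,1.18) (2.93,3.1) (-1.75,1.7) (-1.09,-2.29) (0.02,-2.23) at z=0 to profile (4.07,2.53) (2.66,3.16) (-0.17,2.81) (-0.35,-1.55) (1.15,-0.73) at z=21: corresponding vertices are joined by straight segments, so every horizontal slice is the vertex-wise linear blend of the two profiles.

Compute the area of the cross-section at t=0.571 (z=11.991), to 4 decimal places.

Cross-section at t=0.571: each vertex is (1-t)·p0[i] + t·p1[i].
  v1: (1-0.571)·(3.51,1.18) + 0.571·(4.07,2.53) = (3.8298,1.9508)
  v2: (1-0.571)·(2.93,3.1) + 0.571·(2.66,3.16) = (2.7758,3.1343)
  v3: (1-0.571)·(-1.75,1.7) + 0.571·(-0.17,2.81) = (-0.8478,2.3338)
  v4: (1-0.571)·(-1.09,-2.29) + 0.571·(-0.35,-1.55) = (-0.6675,-1.8675)
  v5: (1-0.571)·(0.02,-2.23) + 0.571·(1.15,-0.73) = (0.6652,-1.3735)
Shoelace sum Σ(x_i·y_{i+1} − x_{i+1}·y_i):
  i=1: 3.8298·3.1343 − 2.7758·1.9508 = +6.5882 (running +6.5882)
  i=2: 2.7758·2.3338 − -0.8478·3.1343 = +9.1355 (running +15.7238)
  i=3: -0.8478·-1.8675 − -0.6675·2.3338 = +3.1410 (running +18.8648)
  i=4: -0.6675·-1.3735 − 0.6652·-1.8675 = +2.1590 (running +21.0238)
  i=5: 0.6652·1.9508 − 3.8298·-1.3735 = +6.5579 (running +27.5818)
Area = |Σ|/2 = |27.5818|/2 = 13.7909

Area at t=0.571: 13.7909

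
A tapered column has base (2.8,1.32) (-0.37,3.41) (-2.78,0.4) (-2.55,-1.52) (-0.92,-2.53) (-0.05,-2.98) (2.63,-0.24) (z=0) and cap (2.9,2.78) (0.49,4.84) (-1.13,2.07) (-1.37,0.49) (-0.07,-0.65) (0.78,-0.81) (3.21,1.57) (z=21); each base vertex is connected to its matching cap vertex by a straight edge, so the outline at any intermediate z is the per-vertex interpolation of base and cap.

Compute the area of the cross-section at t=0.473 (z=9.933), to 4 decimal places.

Area at t=0.473: 18.9009

Cross-section at t=0.473: each vertex is (1-t)·p0[i] + t·p1[i].
  v1: (1-0.473)·(2.8,1.32) + 0.473·(2.9,2.78) = (2.8473,2.0106)
  v2: (1-0.473)·(-0.37,3.41) + 0.473·(0.49,4.84) = (0.0368,4.0864)
  v3: (1-0.473)·(-2.78,0.4) + 0.473·(-1.13,2.07) = (-1.9995,1.1899)
  v4: (1-0.473)·(-2.55,-1.52) + 0.473·(-1.37,0.49) = (-1.9919,-0.5693)
  v5: (1-0.473)·(-0.92,-2.53) + 0.473·(-0.07,-0.65) = (-0.5180,-1.6408)
  v6: (1-0.473)·(-0.05,-2.98) + 0.473·(0.78,-0.81) = (0.3426,-1.9536)
  v7: (1-0.473)·(2.63,-0.24) + 0.473·(3.21,1.57) = (2.9043,0.6161)
Shoelace sum Σ(x_i·y_{i+1} − x_{i+1}·y_i):
  i=1: 2.8473·4.0864 − 0.0368·2.0106 = +11.5612 (running +11.5612)
  i=2: 0.0368·1.1899 − -1.9995·4.0864 = +8.2147 (running +19.7759)
  i=3: -1.9995·-0.5693 − -1.9919·1.1899 = +3.5084 (running +23.2844)
  i=4: -1.9919·-1.6408 − -0.5180·-0.5693 = +2.9733 (running +26.2577)
  i=5: -0.5180·-1.9536 − 0.3426·-1.6408 = +1.5740 (running +27.8316)
  i=6: 0.3426·0.6161 − 2.9043·-1.9536 = +5.8850 (running +33.7166)
  i=7: 2.9043·2.0106 − 2.8473·0.6161 = +4.0851 (running +37.8017)
Area = |Σ|/2 = |37.8017|/2 = 18.9009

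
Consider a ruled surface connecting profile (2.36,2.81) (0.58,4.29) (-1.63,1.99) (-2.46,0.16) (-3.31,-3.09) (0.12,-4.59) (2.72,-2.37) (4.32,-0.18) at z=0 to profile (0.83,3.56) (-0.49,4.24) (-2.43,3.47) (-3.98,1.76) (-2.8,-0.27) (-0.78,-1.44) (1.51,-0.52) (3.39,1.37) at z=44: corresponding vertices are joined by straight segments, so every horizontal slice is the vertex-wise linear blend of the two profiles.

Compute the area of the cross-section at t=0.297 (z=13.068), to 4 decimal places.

Cross-section at t=0.297: each vertex is (1-t)·p0[i] + t·p1[i].
  v1: (1-0.297)·(2.36,2.81) + 0.297·(0.83,3.56) = (1.9056,3.0328)
  v2: (1-0.297)·(0.58,4.29) + 0.297·(-0.49,4.24) = (0.2622,4.2752)
  v3: (1-0.297)·(-1.63,1.99) + 0.297·(-2.43,3.47) = (-1.8676,2.4296)
  v4: (1-0.297)·(-2.46,0.16) + 0.297·(-3.98,1.76) = (-2.9114,0.6352)
  v5: (1-0.297)·(-3.31,-3.09) + 0.297·(-2.8,-0.27) = (-3.1585,-2.2525)
  v6: (1-0.297)·(0.12,-4.59) + 0.297·(-0.78,-1.44) = (-0.1473,-3.6545)
  v7: (1-0.297)·(2.72,-2.37) + 0.297·(1.51,-0.52) = (2.3606,-1.8206)
  v8: (1-0.297)·(4.32,-0.18) + 0.297·(3.39,1.37) = (4.0438,0.2803)
Shoelace sum Σ(x_i·y_{i+1} − x_{i+1}·y_i):
  i=1: 1.9056·4.2752 − 0.2622·3.0328 = +7.3515 (running +7.3515)
  i=2: 0.2622·2.4296 − -1.8676·4.2752 = +8.6213 (running +15.9728)
  i=3: -1.8676·0.6352 − -2.9114·2.4296 = +5.8872 (running +21.8600)
  i=4: -2.9114·-2.2525 − -3.1585·0.6352 = +8.5642 (running +30.4242)
  i=5: -3.1585·-3.6545 − -0.1473·-2.2525 = +11.2109 (running +41.6351)
  i=6: -0.1473·-1.8206 − 2.3606·-3.6545 = +8.8950 (running +50.5301)
  i=7: 2.3606·0.2803 − 4.0438·-1.8206 = +8.0237 (running +58.5538)
  i=8: 4.0438·3.0328 − 1.9056·0.2803 = +11.7296 (running +70.2834)
Area = |Σ|/2 = |70.2834|/2 = 35.1417

Area at t=0.297: 35.1417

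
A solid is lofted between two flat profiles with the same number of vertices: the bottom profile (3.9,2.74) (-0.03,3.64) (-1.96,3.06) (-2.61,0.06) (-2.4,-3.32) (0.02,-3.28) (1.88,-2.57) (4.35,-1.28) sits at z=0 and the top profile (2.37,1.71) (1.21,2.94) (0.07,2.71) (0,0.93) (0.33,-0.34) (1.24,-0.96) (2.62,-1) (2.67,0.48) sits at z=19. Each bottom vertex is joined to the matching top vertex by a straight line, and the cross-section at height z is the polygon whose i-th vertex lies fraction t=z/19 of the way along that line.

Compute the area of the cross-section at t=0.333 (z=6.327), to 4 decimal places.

Cross-section at t=0.333: each vertex is (1-t)·p0[i] + t·p1[i].
  v1: (1-0.333)·(3.9,2.74) + 0.333·(2.37,1.71) = (3.3905,2.3970)
  v2: (1-0.333)·(-0.03,3.64) + 0.333·(1.21,2.94) = (0.3829,3.4069)
  v3: (1-0.333)·(-1.96,3.06) + 0.333·(0.07,2.71) = (-1.2840,2.9435)
  v4: (1-0.333)·(-2.61,0.06) + 0.333·(0,0.93) = (-1.7409,0.3497)
  v5: (1-0.333)·(-2.4,-3.32) + 0.333·(0.33,-0.34) = (-1.4909,-2.3277)
  v6: (1-0.333)·(0.02,-3.28) + 0.333·(1.24,-0.96) = (0.4263,-2.5074)
  v7: (1-0.333)·(1.88,-2.57) + 0.333·(2.62,-1) = (2.1264,-2.0472)
  v8: (1-0.333)·(4.35,-1.28) + 0.333·(2.67,0.48) = (3.7906,-0.6939)
Shoelace sum Σ(x_i·y_{i+1} − x_{i+1}·y_i):
  i=1: 3.3905·3.4069 − 0.3829·2.3970 = +10.6333 (running +10.6333)
  i=2: 0.3829·2.9435 − -1.2840·3.4069 = +5.5016 (running +16.1349)
  i=3: -1.2840·0.3497 − -1.7409·2.9435 = +4.6751 (running +20.8100)
  i=4: -1.7409·-2.3277 − -1.4909·0.3497 = +4.5735 (running +25.3835)
  i=5: -1.4909·-2.5074 − 0.4263·-2.3277 = +4.7306 (running +30.1141)
  i=6: 0.4263·-2.0472 − 2.1264·-2.5074 = +4.4592 (running +34.5733)
  i=7: 2.1264·-0.6939 − 3.7906·-2.0472 = +6.2844 (running +40.8578)
  i=8: 3.7906·2.3970 − 3.3905·-0.6939 = +11.4388 (running +52.2965)
Area = |Σ|/2 = |52.2965|/2 = 26.1483

Area at t=0.333: 26.1483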